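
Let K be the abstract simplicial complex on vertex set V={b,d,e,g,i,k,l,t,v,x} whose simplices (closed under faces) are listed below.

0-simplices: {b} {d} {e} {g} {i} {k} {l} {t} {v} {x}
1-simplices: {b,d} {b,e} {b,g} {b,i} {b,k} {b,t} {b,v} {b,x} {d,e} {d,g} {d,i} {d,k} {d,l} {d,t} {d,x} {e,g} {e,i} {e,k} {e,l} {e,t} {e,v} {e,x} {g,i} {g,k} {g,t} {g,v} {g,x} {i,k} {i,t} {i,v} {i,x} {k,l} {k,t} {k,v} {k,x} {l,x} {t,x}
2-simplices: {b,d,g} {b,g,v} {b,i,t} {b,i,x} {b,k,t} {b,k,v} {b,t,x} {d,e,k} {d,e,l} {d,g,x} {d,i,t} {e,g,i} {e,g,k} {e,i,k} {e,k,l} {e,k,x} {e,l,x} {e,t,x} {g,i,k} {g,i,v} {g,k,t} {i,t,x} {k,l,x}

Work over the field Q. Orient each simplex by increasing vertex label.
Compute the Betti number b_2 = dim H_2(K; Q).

n_0=10 n_1=37 n_2=23  [Q]
∂1: piv[bd,be,bg,bi,bk,bt,bv,bx,dl] rk=9  ker:de,dg,di,dk,dt,dx,eg,ei,ek,el,et,ev,ex,gi,gk,gt,gv,gx,ik,it,iv,ix,kl,kt,kv,kx,lx,tx
∂2: piv[bdg,bgv,bit,bix,bkt,bkv,btx,dek,del,dgx,dit,egi,egk,eik,ekl,ekx,elx,etx,giv,gkt] rk=20  ker:gik,itx,klx
b_2=(23−20)−0=3

b_2=3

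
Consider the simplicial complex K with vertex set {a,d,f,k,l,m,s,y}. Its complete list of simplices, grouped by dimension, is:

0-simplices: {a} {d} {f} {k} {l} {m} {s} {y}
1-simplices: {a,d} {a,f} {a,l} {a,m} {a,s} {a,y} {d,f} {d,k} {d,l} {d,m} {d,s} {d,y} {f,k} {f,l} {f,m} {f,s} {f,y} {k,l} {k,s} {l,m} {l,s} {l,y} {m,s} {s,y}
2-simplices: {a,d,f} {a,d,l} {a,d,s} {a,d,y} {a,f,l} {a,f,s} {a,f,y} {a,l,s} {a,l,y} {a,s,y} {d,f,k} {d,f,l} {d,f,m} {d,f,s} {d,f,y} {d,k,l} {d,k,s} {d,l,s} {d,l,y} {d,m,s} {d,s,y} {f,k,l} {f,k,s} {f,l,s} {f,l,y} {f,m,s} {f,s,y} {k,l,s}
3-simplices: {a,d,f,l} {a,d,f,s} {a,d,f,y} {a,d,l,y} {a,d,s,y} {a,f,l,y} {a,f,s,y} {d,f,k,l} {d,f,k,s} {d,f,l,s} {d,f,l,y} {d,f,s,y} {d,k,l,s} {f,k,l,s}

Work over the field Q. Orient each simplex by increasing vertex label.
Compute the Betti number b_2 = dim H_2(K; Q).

n_0=8 n_1=24 n_2=28 n_3=14  [Q]
∂1: piv[ad,af,al,am,as,ay,dk] rk=7  ker:df,dl,dm,ds,dy,fk,fl,fm,fs,fy,kl,ks,lm,ls,ly,ms,sy
∂2: piv[adf,adl,ads,ady,afl,afs,afy,als,aly,asy,dfk,dfm,dkl,dks,dms] rk=15  ker:dfl,dfs,dfy,dls,dly,dsy,fkl,fks,fls,fly,fms,fsy,kls
∂3: piv[adfl,adfs,adfy,adly,adsy,afly,afsy,dfkl,dfks,dfls,dkls] rk=11  ker:dfly,dfsy,fkls
b_2=(28−15)−11=2

b_2=2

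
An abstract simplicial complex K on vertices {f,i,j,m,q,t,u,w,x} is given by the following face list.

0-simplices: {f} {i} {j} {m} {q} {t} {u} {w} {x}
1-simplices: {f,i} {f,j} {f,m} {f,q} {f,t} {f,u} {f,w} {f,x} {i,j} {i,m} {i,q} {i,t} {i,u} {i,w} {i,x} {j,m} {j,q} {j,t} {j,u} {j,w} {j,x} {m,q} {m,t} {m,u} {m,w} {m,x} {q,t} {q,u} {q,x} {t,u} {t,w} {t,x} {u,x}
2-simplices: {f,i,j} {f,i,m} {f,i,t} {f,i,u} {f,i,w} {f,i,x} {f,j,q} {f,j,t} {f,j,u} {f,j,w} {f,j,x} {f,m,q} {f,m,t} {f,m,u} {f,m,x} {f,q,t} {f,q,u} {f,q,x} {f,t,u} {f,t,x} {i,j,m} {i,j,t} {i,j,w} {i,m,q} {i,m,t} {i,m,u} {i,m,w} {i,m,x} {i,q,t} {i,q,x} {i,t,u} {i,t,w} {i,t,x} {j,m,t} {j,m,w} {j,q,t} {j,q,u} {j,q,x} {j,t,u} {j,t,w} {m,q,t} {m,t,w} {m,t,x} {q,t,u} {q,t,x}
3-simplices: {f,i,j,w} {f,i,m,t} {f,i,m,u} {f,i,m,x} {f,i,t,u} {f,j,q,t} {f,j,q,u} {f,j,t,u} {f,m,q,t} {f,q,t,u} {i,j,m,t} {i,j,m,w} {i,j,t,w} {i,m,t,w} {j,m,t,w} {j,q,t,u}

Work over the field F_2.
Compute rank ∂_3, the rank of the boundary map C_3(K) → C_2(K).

n_0=9 n_1=33 n_2=45 n_3=16  [Z2]
∂1: piv[fi,fj,fm,fq,ft,fu,fw,fx] rk=8  ker:ij,im,iq,it,iu,iw,ix,jm,jq,jt,ju,jw,jx,mq,mt,mu,mw,mx,qt,qu,qx,tu,tw,tx,ux
∂2: piv[fij,fim,fit,fiu,fiw,fix,fjq,fjt,fju,fjw,fjx,fmq,fmt,fmu,fmx,fqt,fqu,fqx,ftu,ftx,ijm,imq,imw,itw] rk=24  ker:ijt,ijw,imt,imu,imx,iqt,iqx,itu,itx,jmt,jmw,jqt,jqu,jqx,jtu,jtw,mqt,mtw,mtx,qtu,qtx
∂3: piv[fijw,fimt,fimu,fimx,fitu,fjqt,fjqu,fjtu,fmqt,fqtu,ijmt,ijmw,ijtw,imtw] rk=14  ker:jmtw,jqtu
rk∂_3=14

rank∂_3=14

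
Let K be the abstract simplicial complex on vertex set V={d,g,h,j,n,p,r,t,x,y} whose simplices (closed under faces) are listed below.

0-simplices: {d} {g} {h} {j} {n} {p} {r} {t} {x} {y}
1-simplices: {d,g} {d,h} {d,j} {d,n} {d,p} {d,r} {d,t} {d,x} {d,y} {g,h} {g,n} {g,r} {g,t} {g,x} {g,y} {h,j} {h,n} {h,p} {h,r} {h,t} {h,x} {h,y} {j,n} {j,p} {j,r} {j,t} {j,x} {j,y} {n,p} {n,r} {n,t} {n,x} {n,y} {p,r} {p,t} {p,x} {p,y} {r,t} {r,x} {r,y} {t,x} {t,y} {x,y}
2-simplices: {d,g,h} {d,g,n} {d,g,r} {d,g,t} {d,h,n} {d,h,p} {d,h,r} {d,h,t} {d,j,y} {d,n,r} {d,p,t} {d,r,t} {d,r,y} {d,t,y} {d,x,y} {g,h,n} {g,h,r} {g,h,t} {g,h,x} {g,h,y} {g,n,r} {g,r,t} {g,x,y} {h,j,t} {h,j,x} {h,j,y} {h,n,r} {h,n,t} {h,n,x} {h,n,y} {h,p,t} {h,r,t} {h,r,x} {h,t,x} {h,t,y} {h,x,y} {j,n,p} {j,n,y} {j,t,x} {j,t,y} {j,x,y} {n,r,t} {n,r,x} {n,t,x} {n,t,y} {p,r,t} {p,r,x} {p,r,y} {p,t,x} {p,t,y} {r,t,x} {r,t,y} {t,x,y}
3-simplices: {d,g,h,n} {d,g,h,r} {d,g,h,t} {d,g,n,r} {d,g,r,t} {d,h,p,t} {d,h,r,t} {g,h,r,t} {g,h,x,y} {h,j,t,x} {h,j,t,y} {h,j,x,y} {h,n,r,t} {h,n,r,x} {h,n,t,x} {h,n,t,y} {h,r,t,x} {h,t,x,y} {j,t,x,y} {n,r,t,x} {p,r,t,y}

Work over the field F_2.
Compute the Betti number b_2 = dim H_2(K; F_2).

b_2=3

n_0=10 n_1=43 n_2=53 n_3=21  [Z2]
∂1: piv[dg,dh,dj,dn,dp,dr,dt,dx,dy] rk=9  ker:gh,gn,gr,gt,gx,gy,hj,hn,hp,hr,ht,hx,hy,jn,jp,jr,jt,jx,jy,np,nr,nt,nx,ny,pr,pt,px,py,rt,rx,ry,tx,ty,xy
∂2: piv[dgh,dgn,dgr,dgt,dhn,dhp,dhr,dht,djy,dnr,dpt,drt,dry,dty,dxy,ghx,ghy,gxy,hjt,hjx,hjy,hnt,hnx,hny,hrx,htx,hty,jnp,jny,prt,prx,pry] rk=32  ker:ghn,ghr,ght,gnr,grt,hnr,hpt,hrt,hxy,jtx,jty,jxy,nrt,nrx,ntx,nty,ptx,pty,rtx,rty,txy
∂3: piv[dghn,dghr,dght,dgnr,dgrt,dhpt,dhrt,ghxy,hjtx,hjty,hjxy,hnrt,hnrx,hntx,hnty,hrtx,htxy,prty] rk=18  ker:ghrt,jtxy,nrtx
b_2=(53−32)−18=3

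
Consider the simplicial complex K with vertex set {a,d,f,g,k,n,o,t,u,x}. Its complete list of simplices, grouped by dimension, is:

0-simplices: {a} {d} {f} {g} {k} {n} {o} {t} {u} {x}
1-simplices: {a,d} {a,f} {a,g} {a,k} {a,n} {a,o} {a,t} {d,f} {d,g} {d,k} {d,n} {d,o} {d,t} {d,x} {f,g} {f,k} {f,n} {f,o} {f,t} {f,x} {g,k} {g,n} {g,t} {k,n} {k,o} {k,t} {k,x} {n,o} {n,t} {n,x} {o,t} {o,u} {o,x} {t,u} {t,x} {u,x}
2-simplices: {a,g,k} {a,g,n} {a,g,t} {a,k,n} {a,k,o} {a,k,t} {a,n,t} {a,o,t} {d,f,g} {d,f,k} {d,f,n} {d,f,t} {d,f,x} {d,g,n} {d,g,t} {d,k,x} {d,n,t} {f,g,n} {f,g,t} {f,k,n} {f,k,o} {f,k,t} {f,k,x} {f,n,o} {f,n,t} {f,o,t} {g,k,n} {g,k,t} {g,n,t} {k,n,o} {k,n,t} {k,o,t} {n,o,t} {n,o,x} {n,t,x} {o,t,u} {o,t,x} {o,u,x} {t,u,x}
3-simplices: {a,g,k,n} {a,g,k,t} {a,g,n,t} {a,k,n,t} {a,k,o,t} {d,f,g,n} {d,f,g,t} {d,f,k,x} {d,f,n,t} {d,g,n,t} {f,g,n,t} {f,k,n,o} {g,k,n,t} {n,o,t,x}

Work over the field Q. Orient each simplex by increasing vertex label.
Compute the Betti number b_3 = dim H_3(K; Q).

b_3=2

n_0=10 n_1=36 n_2=39 n_3=14  [Q]
∂1: piv[ad,af,ag,ak,an,ao,at,dx,ou] rk=9  ker:df,dg,dk,dn,do,dt,fg,fk,fn,fo,ft,fx,gk,gn,gt,kn,ko,kt,kx,no,nt,nx,ot,ox,tu,tx,ux
∂2: piv[agk,agn,agt,akn,ako,akt,ant,aot,dfg,dfk,dfn,dft,dfx,dgn,dgt,dkx,fkn,fko,fno,nox,ntx,otu,oux] rk=23  ker:dnt,fgn,fgt,fkt,fkx,fnt,fot,gkn,gkt,gnt,kno,knt,kot,not,otx,tux
∂3: piv[agkn,agkt,agnt,aknt,akot,dfgn,dfgt,dfkx,dfnt,dgnt,fkno,notx] rk=12  ker:fgnt,gknt
b_3=(14−12)−0=2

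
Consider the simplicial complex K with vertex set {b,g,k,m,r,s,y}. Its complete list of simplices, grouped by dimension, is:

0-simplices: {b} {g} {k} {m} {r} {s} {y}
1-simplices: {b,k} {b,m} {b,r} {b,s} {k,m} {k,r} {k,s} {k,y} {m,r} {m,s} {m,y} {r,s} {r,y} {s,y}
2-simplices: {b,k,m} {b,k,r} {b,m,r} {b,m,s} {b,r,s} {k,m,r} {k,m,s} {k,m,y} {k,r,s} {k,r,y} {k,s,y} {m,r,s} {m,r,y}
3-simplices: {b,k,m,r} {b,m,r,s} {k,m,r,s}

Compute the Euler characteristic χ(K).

n_0=7 n_1=14 n_2=13 n_3=3
χ=+7−14+13−3=3

χ(K)=3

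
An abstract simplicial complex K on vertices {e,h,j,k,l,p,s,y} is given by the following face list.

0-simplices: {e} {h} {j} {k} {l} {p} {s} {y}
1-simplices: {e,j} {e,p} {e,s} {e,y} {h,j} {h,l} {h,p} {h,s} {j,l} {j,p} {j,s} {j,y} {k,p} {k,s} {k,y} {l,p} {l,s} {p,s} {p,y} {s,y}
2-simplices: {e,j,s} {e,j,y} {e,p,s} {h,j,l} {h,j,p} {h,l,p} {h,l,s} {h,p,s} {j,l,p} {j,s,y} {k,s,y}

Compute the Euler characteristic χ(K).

n_0=8 n_1=20 n_2=11
χ=+8−20+11=-1

χ(K)=-1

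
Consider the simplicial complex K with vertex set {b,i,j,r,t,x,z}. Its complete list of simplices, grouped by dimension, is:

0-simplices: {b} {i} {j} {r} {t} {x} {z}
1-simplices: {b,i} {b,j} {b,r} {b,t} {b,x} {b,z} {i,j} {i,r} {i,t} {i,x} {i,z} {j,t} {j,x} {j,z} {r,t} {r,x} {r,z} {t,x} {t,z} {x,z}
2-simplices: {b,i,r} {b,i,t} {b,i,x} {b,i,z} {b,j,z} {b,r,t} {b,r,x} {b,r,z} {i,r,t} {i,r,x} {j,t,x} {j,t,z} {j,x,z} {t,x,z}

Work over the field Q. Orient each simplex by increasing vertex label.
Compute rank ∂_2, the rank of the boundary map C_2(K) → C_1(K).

n_0=7 n_1=20 n_2=14  [Q]
∂1: piv[bi,bj,br,bt,bx,bz] rk=6  ker:ij,ir,it,ix,iz,jt,jx,jz,rt,rx,rz,tx,tz,xz
∂2: piv[bir,bit,bix,biz,bjz,brt,brx,brz,jtx,jtz,jxz] rk=11  ker:irt,irx,txz
rk∂_2=11

rank∂_2=11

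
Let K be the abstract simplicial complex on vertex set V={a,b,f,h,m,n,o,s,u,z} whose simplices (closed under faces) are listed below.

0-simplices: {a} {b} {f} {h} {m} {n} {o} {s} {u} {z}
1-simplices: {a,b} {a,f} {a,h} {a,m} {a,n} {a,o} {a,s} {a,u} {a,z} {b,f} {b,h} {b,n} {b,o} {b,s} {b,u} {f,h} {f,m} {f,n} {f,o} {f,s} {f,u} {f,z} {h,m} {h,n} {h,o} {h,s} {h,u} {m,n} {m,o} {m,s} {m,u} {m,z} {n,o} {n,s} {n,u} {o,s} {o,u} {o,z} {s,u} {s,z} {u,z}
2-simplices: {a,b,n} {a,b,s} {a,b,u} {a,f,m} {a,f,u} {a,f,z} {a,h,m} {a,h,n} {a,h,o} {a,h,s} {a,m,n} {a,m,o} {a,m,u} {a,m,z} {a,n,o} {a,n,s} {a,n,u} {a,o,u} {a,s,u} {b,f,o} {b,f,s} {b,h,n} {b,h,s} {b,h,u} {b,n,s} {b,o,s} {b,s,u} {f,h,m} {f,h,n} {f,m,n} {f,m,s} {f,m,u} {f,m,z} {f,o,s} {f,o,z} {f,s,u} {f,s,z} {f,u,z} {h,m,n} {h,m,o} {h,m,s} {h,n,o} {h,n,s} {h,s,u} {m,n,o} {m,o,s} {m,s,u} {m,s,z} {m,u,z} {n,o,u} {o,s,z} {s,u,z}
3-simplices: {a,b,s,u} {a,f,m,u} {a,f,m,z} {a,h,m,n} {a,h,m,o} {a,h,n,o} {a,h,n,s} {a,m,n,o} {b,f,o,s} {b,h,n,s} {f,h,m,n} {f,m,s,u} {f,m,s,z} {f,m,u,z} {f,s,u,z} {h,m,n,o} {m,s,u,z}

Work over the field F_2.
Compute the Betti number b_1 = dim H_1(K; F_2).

b_1=0

n_0=10 n_1=41 n_2=52 n_3=17  [Z2]
∂1: piv[ab,af,ah,am,an,ao,as,au,az] rk=9  ker:bf,bh,bn,bo,bs,bu,fh,fm,fn,fo,fs,fu,fz,hm,hn,ho,hs,hu,mn,mo,ms,mu,mz,no,ns,nu,os,ou,oz,su,sz,uz
∂2: piv[abn,abs,abu,afm,afu,afz,ahm,ahn,aho,ahs,amn,amo,amu,amz,ano,ans,anu,aou,asu,bfo,bfs,bhn,bhu,bos,fhm,fhn,fms,foz,fsu,fsz,fuz,mos] rk=32  ker:bhs,bns,bsu,fmn,fmu,fmz,fos,hmn,hmo,hms,hno,hns,hsu,mno,msu,msz,muz,nou,osz,suz
∂3: piv[absu,afmu,afmz,ahmn,ahmo,ahno,ahns,amno,bfos,bhns,fhmn,fmsu,fmsz,fmuz,fsuz] rk=15  ker:hmno,msuz
b_1=(41−9)−32=0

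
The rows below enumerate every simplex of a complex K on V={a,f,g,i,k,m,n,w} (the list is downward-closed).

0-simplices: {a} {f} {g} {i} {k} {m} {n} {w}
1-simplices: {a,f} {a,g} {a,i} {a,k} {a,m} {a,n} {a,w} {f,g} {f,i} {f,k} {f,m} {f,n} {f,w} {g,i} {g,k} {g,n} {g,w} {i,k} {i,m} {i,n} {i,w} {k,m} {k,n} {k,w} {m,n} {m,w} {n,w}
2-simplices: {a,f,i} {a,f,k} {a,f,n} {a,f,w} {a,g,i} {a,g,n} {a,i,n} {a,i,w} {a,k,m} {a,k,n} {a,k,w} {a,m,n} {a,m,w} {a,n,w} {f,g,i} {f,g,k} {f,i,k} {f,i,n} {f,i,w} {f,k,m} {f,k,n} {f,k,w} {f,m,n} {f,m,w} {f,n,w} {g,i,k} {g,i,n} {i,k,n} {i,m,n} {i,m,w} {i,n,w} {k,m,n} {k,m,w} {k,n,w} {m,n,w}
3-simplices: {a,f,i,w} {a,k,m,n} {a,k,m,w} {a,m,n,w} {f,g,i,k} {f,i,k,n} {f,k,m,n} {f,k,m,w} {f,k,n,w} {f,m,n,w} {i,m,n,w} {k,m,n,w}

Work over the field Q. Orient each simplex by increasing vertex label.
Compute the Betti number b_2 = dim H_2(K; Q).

b_2=5

n_0=8 n_1=27 n_2=35 n_3=12  [Q]
∂1: piv[af,ag,ai,ak,am,an,aw] rk=7  ker:fg,fi,fk,fm,fn,fw,gi,gk,gn,gw,ik,im,in,iw,km,kn,kw,mn,mw,nw
∂2: piv[afi,afk,afn,afw,agi,agn,ain,aiw,akm,akn,akw,amn,amw,anw,fgi,fgk,fik,fkm,imn] rk=19  ker:fin,fiw,fkn,fkw,fmn,fmw,fnw,gik,gin,ikn,imw,inw,kmn,kmw,knw,mnw
∂3: piv[afiw,akmn,akmw,amnw,fgik,fikn,fkmn,fkmw,fknw,fmnw,imnw] rk=11  ker:kmnw
b_2=(35−19)−11=5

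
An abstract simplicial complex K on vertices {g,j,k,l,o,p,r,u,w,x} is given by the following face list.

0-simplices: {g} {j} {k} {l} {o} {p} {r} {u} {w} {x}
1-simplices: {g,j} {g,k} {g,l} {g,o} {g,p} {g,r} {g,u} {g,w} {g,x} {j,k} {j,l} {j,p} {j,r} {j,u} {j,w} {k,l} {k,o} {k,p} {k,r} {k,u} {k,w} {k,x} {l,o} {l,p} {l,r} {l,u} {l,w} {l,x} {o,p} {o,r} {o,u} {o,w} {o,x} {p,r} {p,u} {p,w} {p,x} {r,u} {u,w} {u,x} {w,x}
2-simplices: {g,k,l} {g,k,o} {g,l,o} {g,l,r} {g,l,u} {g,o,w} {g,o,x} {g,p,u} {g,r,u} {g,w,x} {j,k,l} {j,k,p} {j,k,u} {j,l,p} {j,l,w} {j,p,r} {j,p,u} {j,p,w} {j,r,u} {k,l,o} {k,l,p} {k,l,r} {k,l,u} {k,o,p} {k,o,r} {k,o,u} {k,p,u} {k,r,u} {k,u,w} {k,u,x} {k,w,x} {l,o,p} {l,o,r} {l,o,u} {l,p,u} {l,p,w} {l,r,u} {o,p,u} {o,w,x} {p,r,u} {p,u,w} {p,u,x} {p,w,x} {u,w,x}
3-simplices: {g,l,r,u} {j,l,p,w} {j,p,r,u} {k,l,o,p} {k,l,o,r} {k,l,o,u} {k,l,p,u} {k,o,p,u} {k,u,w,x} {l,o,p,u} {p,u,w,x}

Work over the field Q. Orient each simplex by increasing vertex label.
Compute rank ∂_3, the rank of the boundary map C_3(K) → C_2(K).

n_0=10 n_1=41 n_2=44 n_3=11  [Q]
∂1: piv[gj,gk,gl,go,gp,gr,gu,gw,gx] rk=9  ker:jk,jl,jp,jr,ju,jw,kl,ko,kp,kr,ku,kw,kx,lo,lp,lr,lu,lw,lx,op,or,ou,ow,ox,pr,pu,pw,px,ru,uw,ux,wx
∂2: piv[gkl,gko,glo,glr,glu,gow,gox,gpu,gru,gwx,jkl,jkp,jku,jlp,jlw,jpr,jpu,jpw,jru,klr,klu,kop,kor,kou,kuw,kux,kwx,puw,pux] rk=29  ker:klo,klp,kpu,kru,lop,lor,lou,lpu,lpw,lru,opu,owx,pru,pwx,uwx
∂3: piv[glru,jlpw,jpru,klop,klor,klou,klpu,kopu,kuwx,puwx] rk=10  ker:lopu
rk∂_3=10

rank∂_3=10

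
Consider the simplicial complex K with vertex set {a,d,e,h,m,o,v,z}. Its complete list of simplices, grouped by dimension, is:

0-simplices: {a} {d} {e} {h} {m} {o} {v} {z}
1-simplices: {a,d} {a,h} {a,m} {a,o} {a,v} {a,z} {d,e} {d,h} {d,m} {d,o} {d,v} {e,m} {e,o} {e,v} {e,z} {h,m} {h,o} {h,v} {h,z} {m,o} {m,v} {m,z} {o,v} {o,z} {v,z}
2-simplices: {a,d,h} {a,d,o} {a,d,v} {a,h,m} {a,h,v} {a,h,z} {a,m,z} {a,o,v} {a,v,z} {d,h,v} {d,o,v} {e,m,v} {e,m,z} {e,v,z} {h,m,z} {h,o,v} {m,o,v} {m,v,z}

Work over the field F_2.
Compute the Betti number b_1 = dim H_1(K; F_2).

b_1=4

n_0=8 n_1=25 n_2=18  [Z2]
∂1: piv[ad,ah,am,ao,av,az,de] rk=7  ker:dh,dm,do,dv,em,eo,ev,ez,hm,ho,hv,hz,mo,mv,mz,ov,oz,vz
∂2: piv[adh,ado,adv,ahm,ahv,ahz,amz,aov,avz,emv,emz,evz,hov,mov] rk=14  ker:dhv,dov,hmz,mvz
b_1=(25−7)−14=4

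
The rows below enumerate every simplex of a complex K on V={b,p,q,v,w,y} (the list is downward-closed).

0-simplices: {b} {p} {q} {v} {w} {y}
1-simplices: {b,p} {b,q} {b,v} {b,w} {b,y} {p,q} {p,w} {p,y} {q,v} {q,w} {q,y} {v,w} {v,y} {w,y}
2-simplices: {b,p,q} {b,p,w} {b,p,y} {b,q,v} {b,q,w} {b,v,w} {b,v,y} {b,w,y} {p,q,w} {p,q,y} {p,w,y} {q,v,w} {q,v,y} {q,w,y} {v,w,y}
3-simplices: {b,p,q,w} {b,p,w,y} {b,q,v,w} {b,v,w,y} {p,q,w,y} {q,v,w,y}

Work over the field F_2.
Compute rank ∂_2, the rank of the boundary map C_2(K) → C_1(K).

rank∂_2=9

n_0=6 n_1=14 n_2=15 n_3=6  [Z2]
∂1: piv[bp,bq,bv,bw,by] rk=5  ker:pq,pw,py,qv,qw,qy,vw,vy,wy
∂2: piv[bpq,bpw,bpy,bqv,bqw,bvw,bvy,bwy,pqy] rk=9  ker:pqw,pwy,qvw,qvy,qwy,vwy
∂3: piv[bpqw,bpwy,bqvw,bvwy,pqwy,qvwy] rk=6
rk∂_2=9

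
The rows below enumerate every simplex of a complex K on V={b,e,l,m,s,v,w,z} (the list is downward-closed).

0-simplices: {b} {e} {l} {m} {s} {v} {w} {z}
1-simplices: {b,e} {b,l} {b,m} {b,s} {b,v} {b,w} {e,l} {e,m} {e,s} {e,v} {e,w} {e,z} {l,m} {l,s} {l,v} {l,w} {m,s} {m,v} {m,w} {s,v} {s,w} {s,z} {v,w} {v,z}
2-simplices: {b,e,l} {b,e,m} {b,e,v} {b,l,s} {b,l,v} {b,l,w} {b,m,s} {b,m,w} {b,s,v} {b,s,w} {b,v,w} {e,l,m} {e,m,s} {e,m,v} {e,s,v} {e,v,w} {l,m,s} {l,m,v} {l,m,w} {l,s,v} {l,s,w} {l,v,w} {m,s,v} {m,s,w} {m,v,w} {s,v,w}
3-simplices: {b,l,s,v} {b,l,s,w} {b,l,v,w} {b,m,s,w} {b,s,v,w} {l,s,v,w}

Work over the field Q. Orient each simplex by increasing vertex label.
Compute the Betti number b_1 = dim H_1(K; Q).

n_0=8 n_1=24 n_2=26 n_3=6  [Q]
∂1: piv[be,bl,bm,bs,bv,bw,ez] rk=7  ker:el,em,es,ev,ew,lm,ls,lv,lw,ms,mv,mw,sv,sw,sz,vw,vz
∂2: piv[bel,bem,bev,bls,blv,blw,bms,bmw,bsv,bsw,bvw,elm,ems,emv,evw] rk=15  ker:esv,lms,lmv,lmw,lsv,lsw,lvw,msv,msw,mvw,svw
∂3: piv[blsv,blsw,blvw,bmsw,bsvw] rk=5  ker:lsvw
b_1=(24−7)−15=2

b_1=2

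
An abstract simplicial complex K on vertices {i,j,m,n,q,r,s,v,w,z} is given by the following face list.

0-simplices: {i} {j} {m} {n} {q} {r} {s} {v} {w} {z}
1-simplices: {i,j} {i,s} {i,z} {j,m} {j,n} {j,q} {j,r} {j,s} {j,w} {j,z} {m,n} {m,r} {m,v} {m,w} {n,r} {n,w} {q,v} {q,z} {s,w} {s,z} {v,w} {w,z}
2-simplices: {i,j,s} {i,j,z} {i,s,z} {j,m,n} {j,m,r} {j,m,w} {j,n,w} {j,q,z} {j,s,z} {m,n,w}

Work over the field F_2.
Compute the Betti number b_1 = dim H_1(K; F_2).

n_0=10 n_1=22 n_2=10  [Z2]
∂1: piv[ij,is,iz,jm,jn,jq,jr,jw,mv] rk=9  ker:js,jz,mn,mr,mw,nr,nw,qv,qz,sw,sz,vw,wz
∂2: piv[ijs,ijz,isz,jmn,jmr,jmw,jnw,jqz] rk=8  ker:jsz,mnw
b_1=(22−9)−8=5

b_1=5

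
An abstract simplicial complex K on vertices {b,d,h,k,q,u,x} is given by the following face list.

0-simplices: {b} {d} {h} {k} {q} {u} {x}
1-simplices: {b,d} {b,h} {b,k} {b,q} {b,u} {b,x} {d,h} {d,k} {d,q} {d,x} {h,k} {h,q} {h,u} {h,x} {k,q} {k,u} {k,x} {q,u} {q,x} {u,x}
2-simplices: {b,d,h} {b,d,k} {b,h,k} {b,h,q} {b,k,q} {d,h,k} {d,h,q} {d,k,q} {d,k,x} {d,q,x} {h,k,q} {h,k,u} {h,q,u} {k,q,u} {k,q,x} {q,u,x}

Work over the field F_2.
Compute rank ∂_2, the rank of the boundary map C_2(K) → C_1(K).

rank∂_2=11

n_0=7 n_1=20 n_2=16  [Z2]
∂1: piv[bd,bh,bk,bq,bu,bx] rk=6  ker:dh,dk,dq,dx,hk,hq,hu,hx,kq,ku,kx,qu,qx,ux
∂2: piv[bdh,bdk,bhk,bhq,bkq,dhq,dkx,dqx,hku,hqu,qux] rk=11  ker:dhk,dkq,hkq,kqu,kqx
rk∂_2=11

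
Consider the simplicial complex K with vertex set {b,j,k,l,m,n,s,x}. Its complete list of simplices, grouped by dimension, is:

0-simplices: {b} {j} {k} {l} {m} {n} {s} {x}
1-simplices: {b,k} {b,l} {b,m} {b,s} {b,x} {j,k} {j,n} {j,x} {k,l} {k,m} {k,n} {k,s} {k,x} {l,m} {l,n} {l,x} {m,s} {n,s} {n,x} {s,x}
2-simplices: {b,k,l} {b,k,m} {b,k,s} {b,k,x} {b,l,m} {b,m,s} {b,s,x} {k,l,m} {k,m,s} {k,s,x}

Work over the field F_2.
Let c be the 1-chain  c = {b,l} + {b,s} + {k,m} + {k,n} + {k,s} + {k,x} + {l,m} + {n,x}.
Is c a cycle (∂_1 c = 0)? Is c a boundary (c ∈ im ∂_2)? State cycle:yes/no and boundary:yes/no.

cycle:yes boundary:no

n_0=8 n_1=20 n_2=10  [Z2]
∂1: piv[bk,bl,bm,bs,bx,jk,jn] rk=7  ker:jx,kl,km,kn,ks,kx,lm,ln,lx,ms,ns,nx,sx
∂2: piv[bkl,bkm,bks,bkx,blm,bms,bsx] rk=7  ker:klm,kms,ksx
∂1c = 0
c vs im∂2: residual ≠ 0 ⇒ not boundary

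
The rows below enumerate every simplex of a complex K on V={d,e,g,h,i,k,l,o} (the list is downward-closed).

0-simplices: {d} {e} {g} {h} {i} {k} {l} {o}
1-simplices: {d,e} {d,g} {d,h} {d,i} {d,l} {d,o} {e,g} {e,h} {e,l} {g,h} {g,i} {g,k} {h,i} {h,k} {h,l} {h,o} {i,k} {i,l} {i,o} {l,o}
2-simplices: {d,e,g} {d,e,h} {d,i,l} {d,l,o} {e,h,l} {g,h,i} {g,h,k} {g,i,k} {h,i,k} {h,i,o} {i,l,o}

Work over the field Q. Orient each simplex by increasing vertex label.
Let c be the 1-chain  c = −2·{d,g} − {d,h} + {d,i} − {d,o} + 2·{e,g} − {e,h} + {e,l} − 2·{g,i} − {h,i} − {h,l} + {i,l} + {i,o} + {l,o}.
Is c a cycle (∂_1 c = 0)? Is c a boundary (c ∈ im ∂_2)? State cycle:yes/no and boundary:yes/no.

cycle:no boundary:no

n_0=8 n_1=20 n_2=11  [Q]
∂1: piv[de,dg,dh,di,dl,do,gk] rk=7  ker:eg,eh,el,gh,gi,hi,hk,hl,ho,ik,il,io,lo
∂2: piv[deg,deh,dil,dlo,ehl,ghi,ghk,gik,hio,ilo] rk=10  ker:hik
∂1c = 3·{d} − 2·{e} + 2·{g} − 4·{i} + {o}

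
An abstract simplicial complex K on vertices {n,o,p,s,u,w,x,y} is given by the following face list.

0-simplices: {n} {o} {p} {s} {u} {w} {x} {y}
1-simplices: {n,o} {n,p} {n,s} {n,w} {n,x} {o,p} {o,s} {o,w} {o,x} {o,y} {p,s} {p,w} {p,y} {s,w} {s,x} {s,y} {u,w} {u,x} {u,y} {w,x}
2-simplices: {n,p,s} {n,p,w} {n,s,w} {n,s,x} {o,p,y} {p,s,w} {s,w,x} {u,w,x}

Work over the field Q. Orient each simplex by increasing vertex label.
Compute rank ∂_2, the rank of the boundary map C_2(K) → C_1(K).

n_0=8 n_1=20 n_2=8  [Q]
∂1: piv[no,np,ns,nw,nx,oy,uw] rk=7  ker:op,os,ow,ox,ps,pw,py,sw,sx,sy,ux,uy,wx
∂2: piv[nps,npw,nsw,nsx,opy,swx,uwx] rk=7  ker:psw
rk∂_2=7

rank∂_2=7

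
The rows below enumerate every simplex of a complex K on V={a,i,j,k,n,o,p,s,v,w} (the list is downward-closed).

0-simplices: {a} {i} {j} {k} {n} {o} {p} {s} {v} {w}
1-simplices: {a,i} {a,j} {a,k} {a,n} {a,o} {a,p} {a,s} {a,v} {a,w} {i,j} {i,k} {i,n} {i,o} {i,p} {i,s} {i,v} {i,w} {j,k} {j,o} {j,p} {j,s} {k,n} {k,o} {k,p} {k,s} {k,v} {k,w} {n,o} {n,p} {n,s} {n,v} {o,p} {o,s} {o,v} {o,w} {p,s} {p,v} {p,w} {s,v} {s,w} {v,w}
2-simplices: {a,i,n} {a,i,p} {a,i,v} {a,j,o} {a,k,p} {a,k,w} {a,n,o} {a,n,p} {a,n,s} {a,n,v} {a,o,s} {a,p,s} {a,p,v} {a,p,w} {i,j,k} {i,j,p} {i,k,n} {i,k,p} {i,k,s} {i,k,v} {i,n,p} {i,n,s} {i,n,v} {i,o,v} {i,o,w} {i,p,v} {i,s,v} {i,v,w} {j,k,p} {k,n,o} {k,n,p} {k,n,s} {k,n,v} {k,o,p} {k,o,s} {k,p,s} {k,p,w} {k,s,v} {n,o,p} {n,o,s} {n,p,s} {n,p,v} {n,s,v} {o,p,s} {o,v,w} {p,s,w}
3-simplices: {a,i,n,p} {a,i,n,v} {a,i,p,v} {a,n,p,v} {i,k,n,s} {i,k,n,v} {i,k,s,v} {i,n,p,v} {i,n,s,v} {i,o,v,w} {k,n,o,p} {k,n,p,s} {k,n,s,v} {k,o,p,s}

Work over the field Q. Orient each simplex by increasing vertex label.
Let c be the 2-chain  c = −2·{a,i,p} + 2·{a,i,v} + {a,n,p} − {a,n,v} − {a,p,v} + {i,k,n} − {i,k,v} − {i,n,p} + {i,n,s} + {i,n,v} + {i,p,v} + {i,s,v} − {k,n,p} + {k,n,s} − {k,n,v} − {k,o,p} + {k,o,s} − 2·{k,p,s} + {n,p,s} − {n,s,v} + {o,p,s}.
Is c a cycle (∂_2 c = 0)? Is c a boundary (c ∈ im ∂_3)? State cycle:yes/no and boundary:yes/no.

n_0=10 n_1=41 n_2=46 n_3=14  [Q]
∂1: piv[ai,aj,ak,an,ao,ap,as,av,aw] rk=9  ker:ij,ik,in,io,ip,is,iv,iw,jk,jo,jp,js,kn,ko,kp,ks,kv,kw,no,np,ns,nv,op,os,ov,ow,ps,pv,pw,sv,sw,vw
∂2: piv[ain,aip,aiv,ajo,akp,akw,ano,anp,ans,anv,aos,aps,apv,apw,ijk,ijp,ikn,ikp,iks,ikv,ins,iov,iow,isv,ivw,kno,kop,psw] rk=28  ker:inp,inv,ipv,jkp,knp,kns,knv,kos,kps,kpw,ksv,nop,nos,nps,npv,nsv,ops,ovw
∂3: piv[ainp,ainv,aipv,anpv,ikns,iknv,iksv,insv,iovw,knop,knps,kops] rk=12  ker:inpv,knsv
∂2c = 0
c vs im∂3: reduces to 0 ⇒ boundary

cycle:yes boundary:yes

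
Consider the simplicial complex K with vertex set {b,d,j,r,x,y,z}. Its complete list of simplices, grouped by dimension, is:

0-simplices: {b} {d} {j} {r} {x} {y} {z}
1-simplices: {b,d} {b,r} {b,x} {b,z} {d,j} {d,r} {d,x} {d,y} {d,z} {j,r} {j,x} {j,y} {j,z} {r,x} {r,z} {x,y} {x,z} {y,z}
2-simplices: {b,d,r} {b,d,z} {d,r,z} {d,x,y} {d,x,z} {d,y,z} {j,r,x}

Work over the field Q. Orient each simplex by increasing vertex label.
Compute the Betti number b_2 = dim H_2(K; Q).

b_2=0

n_0=7 n_1=18 n_2=7  [Q]
∂1: piv[bd,br,bx,bz,dj,dy] rk=6  ker:dr,dx,dz,jr,jx,jy,jz,rx,rz,xy,xz,yz
∂2: piv[bdr,bdz,drz,dxy,dxz,dyz,jrx] rk=7
b_2=(7−7)−0=0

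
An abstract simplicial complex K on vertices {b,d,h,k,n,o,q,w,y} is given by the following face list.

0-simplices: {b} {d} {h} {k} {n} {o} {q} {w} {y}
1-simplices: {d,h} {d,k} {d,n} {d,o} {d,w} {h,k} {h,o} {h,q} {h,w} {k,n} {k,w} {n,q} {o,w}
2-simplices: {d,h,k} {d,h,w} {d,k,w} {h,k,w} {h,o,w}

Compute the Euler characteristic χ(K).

χ(K)=1

n_0=9 n_1=13 n_2=5
χ=+9−13+5=1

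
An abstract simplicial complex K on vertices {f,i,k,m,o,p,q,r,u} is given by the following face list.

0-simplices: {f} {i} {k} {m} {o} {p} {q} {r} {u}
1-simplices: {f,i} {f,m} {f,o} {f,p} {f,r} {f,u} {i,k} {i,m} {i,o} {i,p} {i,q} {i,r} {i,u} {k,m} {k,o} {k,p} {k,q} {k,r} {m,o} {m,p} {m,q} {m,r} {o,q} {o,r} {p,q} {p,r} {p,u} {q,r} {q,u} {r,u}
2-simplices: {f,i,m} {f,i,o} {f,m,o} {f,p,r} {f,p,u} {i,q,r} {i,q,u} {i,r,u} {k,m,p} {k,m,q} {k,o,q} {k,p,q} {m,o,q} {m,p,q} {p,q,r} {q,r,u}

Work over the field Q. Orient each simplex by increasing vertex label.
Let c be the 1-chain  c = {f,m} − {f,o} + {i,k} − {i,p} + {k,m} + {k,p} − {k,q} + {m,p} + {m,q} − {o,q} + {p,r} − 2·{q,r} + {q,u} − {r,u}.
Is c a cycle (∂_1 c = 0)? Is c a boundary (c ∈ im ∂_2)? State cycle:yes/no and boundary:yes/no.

cycle:yes boundary:no

n_0=9 n_1=30 n_2=16  [Q]
∂1: piv[fi,fm,fo,fp,fr,fu,ik,iq] rk=8  ker:im,io,ip,ir,iu,km,ko,kp,kq,kr,mo,mp,mq,mr,oq,or,pq,pr,pu,qr,qu,ru
∂2: piv[fim,fio,fmo,fpr,fpu,iqr,iqu,iru,kmp,kmq,koq,kpq,moq,pqr] rk=14  ker:mpq,qru
∂1c = 0
c vs im∂2: residual ≠ 0 ⇒ not boundary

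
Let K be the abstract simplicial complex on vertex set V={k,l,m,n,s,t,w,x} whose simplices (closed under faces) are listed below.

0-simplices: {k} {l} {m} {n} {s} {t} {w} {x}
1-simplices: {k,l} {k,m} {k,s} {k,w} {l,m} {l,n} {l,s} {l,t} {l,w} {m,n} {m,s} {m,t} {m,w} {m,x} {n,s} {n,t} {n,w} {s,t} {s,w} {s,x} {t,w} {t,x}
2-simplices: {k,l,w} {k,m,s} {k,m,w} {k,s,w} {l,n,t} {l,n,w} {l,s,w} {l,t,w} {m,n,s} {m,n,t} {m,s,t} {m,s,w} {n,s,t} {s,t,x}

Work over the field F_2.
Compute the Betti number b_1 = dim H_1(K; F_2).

b_1=3

n_0=8 n_1=22 n_2=14  [Z2]
∂1: piv[kl,km,ks,kw,ln,lt,mx] rk=7  ker:lm,ls,lw,mn,ms,mt,mw,ns,nt,nw,st,sw,sx,tw,tx
∂2: piv[klw,kms,kmw,ksw,lnt,lnw,lsw,ltw,mns,mnt,mst,stx] rk=12  ker:msw,nst
b_1=(22−7)−12=3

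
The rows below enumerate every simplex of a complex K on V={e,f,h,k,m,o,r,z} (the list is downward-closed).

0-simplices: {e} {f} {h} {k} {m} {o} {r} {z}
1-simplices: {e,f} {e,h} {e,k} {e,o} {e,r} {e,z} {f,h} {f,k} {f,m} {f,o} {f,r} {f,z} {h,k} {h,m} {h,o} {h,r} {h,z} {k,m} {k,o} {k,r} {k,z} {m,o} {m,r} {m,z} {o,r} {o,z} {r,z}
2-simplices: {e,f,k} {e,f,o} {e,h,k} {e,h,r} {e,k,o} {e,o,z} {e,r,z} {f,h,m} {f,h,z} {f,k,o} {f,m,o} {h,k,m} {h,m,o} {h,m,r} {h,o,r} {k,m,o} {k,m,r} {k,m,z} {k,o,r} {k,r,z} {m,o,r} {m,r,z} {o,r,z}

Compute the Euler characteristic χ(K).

χ(K)=4

n_0=8 n_1=27 n_2=23
χ=+8−27+23=4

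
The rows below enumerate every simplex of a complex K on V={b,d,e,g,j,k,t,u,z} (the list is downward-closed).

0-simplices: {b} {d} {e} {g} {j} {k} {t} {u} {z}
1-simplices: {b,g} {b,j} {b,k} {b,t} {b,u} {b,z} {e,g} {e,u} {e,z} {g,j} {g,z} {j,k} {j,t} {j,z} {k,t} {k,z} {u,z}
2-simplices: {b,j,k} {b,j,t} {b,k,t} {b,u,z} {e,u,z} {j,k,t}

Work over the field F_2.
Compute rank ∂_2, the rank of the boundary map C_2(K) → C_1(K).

rank∂_2=5

n_0=9 n_1=17 n_2=6  [Z2]
∂1: piv[bg,bj,bk,bt,bu,bz,eg] rk=7  ker:eu,ez,gj,gz,jk,jt,jz,kt,kz,uz
∂2: piv[bjk,bjt,bkt,buz,euz] rk=5  ker:jkt
rk∂_2=5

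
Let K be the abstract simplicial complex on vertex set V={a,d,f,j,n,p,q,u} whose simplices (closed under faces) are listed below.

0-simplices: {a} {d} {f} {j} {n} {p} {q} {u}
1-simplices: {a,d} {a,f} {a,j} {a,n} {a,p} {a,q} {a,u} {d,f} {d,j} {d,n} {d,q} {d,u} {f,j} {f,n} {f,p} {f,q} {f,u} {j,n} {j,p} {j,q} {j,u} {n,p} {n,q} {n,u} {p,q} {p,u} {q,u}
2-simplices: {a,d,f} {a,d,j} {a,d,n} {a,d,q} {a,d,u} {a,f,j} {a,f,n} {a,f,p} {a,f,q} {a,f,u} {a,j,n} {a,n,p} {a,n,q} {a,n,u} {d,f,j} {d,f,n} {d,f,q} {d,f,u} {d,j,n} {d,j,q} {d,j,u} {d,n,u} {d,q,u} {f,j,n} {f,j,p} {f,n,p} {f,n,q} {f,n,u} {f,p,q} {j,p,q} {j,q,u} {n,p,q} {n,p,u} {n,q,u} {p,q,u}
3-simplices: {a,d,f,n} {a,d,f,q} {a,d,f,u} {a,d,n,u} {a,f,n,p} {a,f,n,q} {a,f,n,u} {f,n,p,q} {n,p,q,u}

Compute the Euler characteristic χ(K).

χ(K)=7

n_0=8 n_1=27 n_2=35 n_3=9
χ=+8−27+35−9=7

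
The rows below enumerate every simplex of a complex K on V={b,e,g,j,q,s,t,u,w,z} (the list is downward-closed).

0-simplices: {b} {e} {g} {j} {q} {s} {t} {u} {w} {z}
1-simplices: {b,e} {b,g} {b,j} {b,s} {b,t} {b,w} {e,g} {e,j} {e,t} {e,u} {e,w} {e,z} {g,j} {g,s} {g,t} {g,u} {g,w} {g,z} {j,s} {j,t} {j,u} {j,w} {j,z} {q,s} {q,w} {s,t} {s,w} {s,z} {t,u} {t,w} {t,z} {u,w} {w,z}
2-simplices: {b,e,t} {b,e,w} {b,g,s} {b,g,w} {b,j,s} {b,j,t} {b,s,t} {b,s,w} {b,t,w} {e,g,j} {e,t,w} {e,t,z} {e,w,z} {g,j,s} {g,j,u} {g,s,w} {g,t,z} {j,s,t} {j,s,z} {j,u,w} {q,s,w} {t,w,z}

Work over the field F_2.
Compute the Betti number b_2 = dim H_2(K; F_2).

b_2=4

n_0=10 n_1=33 n_2=22  [Z2]
∂1: piv[be,bg,bj,bs,bt,bw,eu,ez,qs] rk=9  ker:eg,ej,et,ew,gj,gs,gt,gu,gw,gz,js,jt,ju,jw,jz,qw,st,sw,sz,tu,tw,tz,uw,wz
∂2: piv[bet,bew,bgs,bgw,bjs,bjt,bst,bsw,btw,egj,etz,ewz,gjs,gju,gtz,jsz,juw,qsw] rk=18  ker:etw,gsw,jst,twz
b_2=(22−18)−0=4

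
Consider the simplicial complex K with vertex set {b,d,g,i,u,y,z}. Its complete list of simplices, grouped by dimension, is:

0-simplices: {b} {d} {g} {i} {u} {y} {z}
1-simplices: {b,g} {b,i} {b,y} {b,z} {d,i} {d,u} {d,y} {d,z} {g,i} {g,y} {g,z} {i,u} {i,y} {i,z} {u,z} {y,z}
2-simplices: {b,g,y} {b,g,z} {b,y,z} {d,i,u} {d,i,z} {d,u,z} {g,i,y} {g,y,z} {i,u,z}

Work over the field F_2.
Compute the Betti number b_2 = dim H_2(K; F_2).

b_2=2

n_0=7 n_1=16 n_2=9  [Z2]
∂1: piv[bg,bi,by,bz,di,du] rk=6  ker:dy,dz,gi,gy,gz,iu,iy,iz,uz,yz
∂2: piv[bgy,bgz,byz,diu,diz,duz,giy] rk=7  ker:gyz,iuz
b_2=(9−7)−0=2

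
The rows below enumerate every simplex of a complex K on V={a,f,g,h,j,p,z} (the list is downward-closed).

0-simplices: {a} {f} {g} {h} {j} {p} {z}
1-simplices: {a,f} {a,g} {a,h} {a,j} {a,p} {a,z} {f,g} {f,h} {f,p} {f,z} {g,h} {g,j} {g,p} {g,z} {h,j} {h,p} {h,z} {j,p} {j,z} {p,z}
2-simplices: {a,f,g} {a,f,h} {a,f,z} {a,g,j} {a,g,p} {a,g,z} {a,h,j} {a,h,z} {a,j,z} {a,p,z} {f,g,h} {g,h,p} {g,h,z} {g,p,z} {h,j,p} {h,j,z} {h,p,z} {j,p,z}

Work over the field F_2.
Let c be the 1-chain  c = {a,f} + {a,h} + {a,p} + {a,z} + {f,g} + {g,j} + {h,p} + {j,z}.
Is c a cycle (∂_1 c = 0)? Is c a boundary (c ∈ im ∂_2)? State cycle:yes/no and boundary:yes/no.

n_0=7 n_1=20 n_2=18  [Z2]
∂1: piv[af,ag,ah,aj,ap,az] rk=6  ker:fg,fh,fp,fz,gh,gj,gp,gz,hj,hp,hz,jp,jz,pz
∂2: piv[afg,afh,afz,agj,agp,agz,ahj,ahz,ajz,apz,fgh,ghp,hjp] rk=13  ker:ghz,gpz,hjz,hpz,jpz
∂1c = 0
c vs im∂2: reduces to 0 ⇒ boundary

cycle:yes boundary:yes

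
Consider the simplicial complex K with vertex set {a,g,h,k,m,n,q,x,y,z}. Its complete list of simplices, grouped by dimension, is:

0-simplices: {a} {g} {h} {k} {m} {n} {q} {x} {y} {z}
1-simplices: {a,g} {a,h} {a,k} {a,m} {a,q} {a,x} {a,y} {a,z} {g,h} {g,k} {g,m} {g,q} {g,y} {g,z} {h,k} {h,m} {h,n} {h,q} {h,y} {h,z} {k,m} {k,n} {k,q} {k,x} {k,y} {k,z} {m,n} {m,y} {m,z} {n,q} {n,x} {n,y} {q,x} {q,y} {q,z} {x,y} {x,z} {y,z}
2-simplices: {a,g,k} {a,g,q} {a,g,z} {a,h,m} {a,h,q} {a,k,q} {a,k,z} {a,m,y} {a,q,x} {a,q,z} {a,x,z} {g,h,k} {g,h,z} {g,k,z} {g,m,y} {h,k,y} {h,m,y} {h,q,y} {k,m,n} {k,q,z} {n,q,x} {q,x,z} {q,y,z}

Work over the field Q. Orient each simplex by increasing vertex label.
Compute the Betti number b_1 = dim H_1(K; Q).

n_0=10 n_1=38 n_2=23  [Q]
∂1: piv[ag,ah,ak,am,aq,ax,ay,az,hn] rk=9  ker:gh,gk,gm,gq,gy,gz,hk,hm,hq,hy,hz,km,kn,kq,kx,ky,kz,mn,my,mz,nq,nx,ny,qx,qy,qz,xy,xz,yz
∂2: piv[agk,agq,agz,ahm,ahq,akq,akz,amy,aqx,aqz,axz,ghk,ghz,gmy,hky,hmy,hqy,kmn,nqx,qyz] rk=20  ker:gkz,kqz,qxz
b_1=(38−9)−20=9

b_1=9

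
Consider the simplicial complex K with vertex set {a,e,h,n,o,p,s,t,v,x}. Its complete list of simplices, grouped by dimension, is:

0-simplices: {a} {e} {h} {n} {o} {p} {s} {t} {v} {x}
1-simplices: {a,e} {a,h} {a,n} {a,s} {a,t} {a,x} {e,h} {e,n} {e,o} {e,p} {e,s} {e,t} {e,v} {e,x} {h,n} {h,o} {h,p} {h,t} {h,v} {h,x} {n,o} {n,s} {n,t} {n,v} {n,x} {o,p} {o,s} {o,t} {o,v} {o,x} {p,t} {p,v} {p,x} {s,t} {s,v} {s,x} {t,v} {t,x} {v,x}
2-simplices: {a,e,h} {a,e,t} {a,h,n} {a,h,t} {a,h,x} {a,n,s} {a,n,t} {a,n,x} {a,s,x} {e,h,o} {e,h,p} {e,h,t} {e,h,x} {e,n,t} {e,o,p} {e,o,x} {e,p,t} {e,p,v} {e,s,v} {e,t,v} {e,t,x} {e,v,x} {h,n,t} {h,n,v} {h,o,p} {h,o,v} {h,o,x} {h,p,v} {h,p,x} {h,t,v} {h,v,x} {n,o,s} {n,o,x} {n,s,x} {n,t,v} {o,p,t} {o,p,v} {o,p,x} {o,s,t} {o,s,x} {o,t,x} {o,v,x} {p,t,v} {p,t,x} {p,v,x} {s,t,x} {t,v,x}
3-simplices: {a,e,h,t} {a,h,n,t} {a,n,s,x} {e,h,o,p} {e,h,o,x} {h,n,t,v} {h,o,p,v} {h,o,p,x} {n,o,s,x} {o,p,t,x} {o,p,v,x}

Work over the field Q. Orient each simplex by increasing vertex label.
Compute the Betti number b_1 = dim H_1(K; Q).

b_1=1

n_0=10 n_1=39 n_2=47 n_3=11  [Q]
∂1: piv[ae,ah,an,as,at,ax,eo,ep,ev] rk=9  ker:eh,en,es,et,ex,hn,ho,hp,ht,hv,hx,no,ns,nt,nv,nx,op,os,ot,ov,ox,pt,pv,px,st,sv,sx,tv,tx,vx
∂2: piv[aeh,aet,ahn,aht,ahx,ans,ant,anx,asx,eho,ehp,ehx,ent,eop,eox,ept,epv,esv,etv,etx,evx,hnv,hov,hpv,hpx,nos,nox,opt,ost] rk=29  ker:eht,hnt,hop,hox,htv,hvx,nsx,ntv,opv,opx,osx,otx,ovx,ptv,ptx,pvx,stx,tvx
∂3: piv[aeht,ahnt,ansx,ehop,ehox,hntv,hopv,hopx,nosx,optx,opvx] rk=11
b_1=(39−9)−29=1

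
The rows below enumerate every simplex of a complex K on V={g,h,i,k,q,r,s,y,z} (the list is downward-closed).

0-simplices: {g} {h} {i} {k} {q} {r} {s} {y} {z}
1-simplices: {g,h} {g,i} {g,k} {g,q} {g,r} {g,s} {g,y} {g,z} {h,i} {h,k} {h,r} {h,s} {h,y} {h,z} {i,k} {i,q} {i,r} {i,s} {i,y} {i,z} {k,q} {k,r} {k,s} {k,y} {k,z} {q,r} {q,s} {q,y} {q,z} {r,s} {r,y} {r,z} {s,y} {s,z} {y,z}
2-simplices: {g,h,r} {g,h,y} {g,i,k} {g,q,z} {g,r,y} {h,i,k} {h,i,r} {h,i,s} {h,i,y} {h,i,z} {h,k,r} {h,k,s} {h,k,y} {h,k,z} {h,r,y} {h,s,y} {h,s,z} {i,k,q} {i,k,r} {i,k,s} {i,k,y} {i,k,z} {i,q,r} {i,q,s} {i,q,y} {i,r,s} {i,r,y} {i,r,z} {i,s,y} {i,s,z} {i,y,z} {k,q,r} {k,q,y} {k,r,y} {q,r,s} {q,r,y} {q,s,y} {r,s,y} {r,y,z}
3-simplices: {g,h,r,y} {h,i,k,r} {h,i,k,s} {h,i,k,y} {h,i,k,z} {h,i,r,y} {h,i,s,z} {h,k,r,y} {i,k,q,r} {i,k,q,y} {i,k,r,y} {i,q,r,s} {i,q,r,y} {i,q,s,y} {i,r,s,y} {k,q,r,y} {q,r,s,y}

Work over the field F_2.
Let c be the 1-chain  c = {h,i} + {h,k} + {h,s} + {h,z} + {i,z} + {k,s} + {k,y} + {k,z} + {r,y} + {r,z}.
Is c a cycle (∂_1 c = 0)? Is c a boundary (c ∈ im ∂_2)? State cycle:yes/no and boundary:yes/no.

cycle:yes boundary:yes

n_0=9 n_1=35 n_2=39 n_3=17  [Z2]
∂1: piv[gh,gi,gk,gq,gr,gs,gy,gz] rk=8  ker:hi,hk,hr,hs,hy,hz,ik,iq,ir,is,iy,iz,kq,kr,ks,ky,kz,qr,qs,qy,qz,rs,ry,rz,sy,sz,yz
∂2: piv[ghr,ghy,gik,gqz,gry,hik,hir,his,hiy,hiz,hkr,hks,hky,hkz,hsy,hsz,ikq,iqr,iqs,iqy,irs,irz,iyz] rk=23  ker:hry,ikr,iks,iky,ikz,iry,isy,isz,kqr,kqy,kry,qrs,qry,qsy,rsy,ryz
∂3: piv[ghry,hikr,hiks,hiky,hikz,hiry,hisz,hkry,ikqr,ikqy,iqrs,iqry,iqsy,irsy] rk=14  ker:ikry,kqry,qrsy
∂1c = 0
c vs im∂2: reduces to 0 ⇒ boundary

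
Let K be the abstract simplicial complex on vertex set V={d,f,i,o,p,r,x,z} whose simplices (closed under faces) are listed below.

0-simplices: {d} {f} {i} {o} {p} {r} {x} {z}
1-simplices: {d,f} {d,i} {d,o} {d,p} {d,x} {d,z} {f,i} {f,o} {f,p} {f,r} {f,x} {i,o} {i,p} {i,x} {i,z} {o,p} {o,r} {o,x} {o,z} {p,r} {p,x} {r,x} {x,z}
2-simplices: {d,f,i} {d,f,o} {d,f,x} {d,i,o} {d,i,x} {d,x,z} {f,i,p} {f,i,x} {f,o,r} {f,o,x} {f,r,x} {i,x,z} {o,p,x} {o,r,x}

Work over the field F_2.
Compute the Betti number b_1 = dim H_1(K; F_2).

n_0=8 n_1=23 n_2=14  [Z2]
∂1: piv[df,di,do,dp,dx,dz,fr] rk=7  ker:fi,fo,fp,fx,io,ip,ix,iz,op,or,ox,oz,pr,px,rx,xz
∂2: piv[dfi,dfo,dfx,dio,dix,dxz,fip,for,fox,frx,ixz,opx] rk=12  ker:fix,orx
b_1=(23−7)−12=4

b_1=4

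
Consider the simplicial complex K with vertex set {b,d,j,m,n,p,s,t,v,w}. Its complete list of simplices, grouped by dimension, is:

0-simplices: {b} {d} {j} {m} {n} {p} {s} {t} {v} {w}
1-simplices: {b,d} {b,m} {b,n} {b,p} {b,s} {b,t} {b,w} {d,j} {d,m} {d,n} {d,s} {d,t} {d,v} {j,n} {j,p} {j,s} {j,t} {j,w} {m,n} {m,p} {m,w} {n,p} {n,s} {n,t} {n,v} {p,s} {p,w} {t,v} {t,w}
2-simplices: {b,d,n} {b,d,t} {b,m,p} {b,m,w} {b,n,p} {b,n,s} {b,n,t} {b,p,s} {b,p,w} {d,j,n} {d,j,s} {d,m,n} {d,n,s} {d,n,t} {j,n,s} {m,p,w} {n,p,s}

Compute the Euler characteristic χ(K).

χ(K)=-2

n_0=10 n_1=29 n_2=17
χ=+10−29+17=-2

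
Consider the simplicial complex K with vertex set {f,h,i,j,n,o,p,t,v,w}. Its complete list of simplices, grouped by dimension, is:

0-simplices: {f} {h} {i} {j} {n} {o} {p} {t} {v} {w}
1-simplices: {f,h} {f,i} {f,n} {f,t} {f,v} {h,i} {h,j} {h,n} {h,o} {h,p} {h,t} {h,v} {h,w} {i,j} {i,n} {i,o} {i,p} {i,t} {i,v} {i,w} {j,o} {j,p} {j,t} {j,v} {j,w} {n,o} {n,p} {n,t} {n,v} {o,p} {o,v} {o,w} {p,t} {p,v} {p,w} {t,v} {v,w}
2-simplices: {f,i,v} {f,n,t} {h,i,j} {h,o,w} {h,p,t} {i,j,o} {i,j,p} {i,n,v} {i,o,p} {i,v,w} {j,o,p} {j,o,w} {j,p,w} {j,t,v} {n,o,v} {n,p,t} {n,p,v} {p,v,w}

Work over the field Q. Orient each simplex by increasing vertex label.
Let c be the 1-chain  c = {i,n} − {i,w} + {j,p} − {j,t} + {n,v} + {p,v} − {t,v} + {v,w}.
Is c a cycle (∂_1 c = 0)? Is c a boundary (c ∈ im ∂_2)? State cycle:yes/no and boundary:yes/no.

cycle:yes boundary:no

n_0=10 n_1=37 n_2=18  [Q]
∂1: piv[fh,fi,fn,ft,fv,hj,ho,hp,hw] rk=9  ker:hi,hn,ht,hv,ij,in,io,ip,it,iv,iw,jo,jp,jt,jv,jw,no,np,nt,nv,op,ov,ow,pt,pv,pw,tv,vw
∂2: piv[fiv,fnt,hij,how,hpt,ijo,ijp,inv,iop,ivw,jow,jpw,jtv,nov,npt,npv,pvw] rk=17  ker:jop
∂1c = 0
c vs im∂2: residual ≠ 0 ⇒ not boundary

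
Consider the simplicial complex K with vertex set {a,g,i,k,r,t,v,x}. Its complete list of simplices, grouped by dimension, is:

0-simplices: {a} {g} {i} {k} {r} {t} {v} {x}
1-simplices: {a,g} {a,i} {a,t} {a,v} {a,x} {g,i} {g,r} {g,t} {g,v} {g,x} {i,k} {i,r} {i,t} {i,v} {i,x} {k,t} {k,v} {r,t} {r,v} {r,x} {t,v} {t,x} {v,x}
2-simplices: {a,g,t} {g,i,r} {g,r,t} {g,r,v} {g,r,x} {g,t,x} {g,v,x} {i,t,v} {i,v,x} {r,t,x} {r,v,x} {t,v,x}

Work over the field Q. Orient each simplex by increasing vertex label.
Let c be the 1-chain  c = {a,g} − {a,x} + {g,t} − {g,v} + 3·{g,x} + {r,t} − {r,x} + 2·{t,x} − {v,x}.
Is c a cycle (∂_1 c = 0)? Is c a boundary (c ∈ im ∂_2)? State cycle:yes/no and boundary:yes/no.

n_0=8 n_1=23 n_2=12  [Q]
∂1: piv[ag,ai,at,av,ax,gr,ik] rk=7  ker:gi,gt,gv,gx,ir,it,iv,ix,kt,kv,rt,rv,rx,tv,tx,vx
∂2: piv[agt,gir,grt,grv,grx,gtx,gvx,itv,ivx,tvx] rk=10  ker:rtx,rvx
∂1c = −2·{g} + 2·{x}

cycle:no boundary:no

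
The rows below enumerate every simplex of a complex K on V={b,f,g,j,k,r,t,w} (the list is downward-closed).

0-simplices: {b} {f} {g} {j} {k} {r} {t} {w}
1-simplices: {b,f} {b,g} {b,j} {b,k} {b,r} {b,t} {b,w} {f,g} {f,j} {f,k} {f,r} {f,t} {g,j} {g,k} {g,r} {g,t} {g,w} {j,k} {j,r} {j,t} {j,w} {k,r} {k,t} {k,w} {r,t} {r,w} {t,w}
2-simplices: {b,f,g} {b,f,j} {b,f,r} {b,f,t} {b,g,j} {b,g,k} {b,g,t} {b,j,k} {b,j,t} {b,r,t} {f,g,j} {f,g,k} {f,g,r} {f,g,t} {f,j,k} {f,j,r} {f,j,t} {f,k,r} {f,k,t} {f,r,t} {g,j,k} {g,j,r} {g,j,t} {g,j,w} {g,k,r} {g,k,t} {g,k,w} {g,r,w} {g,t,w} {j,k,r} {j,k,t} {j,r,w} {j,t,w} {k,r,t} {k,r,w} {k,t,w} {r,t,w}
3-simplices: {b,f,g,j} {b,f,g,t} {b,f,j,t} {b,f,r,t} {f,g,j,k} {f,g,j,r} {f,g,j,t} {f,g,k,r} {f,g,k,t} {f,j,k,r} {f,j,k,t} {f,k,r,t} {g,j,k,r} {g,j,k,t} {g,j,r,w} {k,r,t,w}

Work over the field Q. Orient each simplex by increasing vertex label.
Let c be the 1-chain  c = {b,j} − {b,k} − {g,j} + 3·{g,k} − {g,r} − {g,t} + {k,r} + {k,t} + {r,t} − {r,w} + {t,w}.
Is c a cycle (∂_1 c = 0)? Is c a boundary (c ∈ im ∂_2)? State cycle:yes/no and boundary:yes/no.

cycle:yes boundary:yes

n_0=8 n_1=27 n_2=37 n_3=16  [Q]
∂1: piv[bf,bg,bj,bk,br,bt,bw] rk=7  ker:fg,fj,fk,fr,ft,gj,gk,gr,gt,gw,jk,jr,jt,jw,kr,kt,kw,rt,rw,tw
∂2: piv[bfg,bfj,bfr,bft,bgj,bgk,bgt,bjk,bjt,brt,fgk,fgr,fjr,fkr,fkt,gjw,gkw,grw,gtw] rk=19  ker:fgj,fgt,fjk,fjt,frt,gjk,gjr,gjt,gkr,gkt,jkr,jkt,jrw,jtw,krt,krw,ktw,rtw
∂3: piv[bfgj,bfgt,bfjt,bfrt,fgjk,fgjr,fgjt,fgkr,fgkt,fjkr,fjkt,fkrt,gjrw,krtw] rk=14  ker:gjkr,gjkt
∂1c = 0
c vs im∂2: reduces to 0 ⇒ boundary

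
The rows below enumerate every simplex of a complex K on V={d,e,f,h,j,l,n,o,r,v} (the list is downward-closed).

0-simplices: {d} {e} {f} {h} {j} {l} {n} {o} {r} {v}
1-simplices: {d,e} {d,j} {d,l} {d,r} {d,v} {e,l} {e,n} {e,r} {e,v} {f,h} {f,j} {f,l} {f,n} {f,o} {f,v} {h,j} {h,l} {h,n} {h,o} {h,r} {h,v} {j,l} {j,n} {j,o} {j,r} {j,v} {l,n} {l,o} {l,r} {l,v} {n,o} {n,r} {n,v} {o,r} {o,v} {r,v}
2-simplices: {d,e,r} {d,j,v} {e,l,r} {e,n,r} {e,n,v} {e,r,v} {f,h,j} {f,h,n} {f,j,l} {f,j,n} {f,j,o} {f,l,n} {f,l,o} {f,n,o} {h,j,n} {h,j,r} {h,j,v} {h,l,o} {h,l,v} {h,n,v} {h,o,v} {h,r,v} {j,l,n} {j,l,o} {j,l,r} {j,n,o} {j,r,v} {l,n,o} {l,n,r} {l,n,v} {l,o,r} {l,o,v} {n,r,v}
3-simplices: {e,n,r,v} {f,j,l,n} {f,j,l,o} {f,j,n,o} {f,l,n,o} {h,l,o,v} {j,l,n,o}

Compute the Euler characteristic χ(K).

χ(K)=0

n_0=10 n_1=36 n_2=33 n_3=7
χ=+10−36+33−7=0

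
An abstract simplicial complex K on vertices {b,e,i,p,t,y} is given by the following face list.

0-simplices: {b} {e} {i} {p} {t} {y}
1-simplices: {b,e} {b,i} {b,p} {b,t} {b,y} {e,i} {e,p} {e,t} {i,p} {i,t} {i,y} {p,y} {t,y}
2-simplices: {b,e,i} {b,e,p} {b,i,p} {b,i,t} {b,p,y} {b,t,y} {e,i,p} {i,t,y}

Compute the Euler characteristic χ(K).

n_0=6 n_1=13 n_2=8
χ=+6−13+8=1

χ(K)=1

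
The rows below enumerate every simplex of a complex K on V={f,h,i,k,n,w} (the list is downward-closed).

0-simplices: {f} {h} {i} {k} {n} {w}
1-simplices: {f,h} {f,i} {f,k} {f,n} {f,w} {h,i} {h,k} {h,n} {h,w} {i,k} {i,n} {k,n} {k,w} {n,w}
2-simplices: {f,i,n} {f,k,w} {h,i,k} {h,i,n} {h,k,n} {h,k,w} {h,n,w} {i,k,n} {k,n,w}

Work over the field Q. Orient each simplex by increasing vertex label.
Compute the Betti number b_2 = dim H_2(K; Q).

n_0=6 n_1=14 n_2=9  [Q]
∂1: piv[fh,fi,fk,fn,fw] rk=5  ker:hi,hk,hn,hw,ik,in,kn,kw,nw
∂2: piv[fin,fkw,hik,hin,hkn,hkw,hnw] rk=7  ker:ikn,knw
b_2=(9−7)−0=2

b_2=2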